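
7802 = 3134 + 4668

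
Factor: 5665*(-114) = -1*2^1*3^1*5^1*11^1*19^1*103^1 = -645810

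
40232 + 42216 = 82448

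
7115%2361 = 32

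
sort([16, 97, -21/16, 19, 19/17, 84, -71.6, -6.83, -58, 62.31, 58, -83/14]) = [-71.6, -58, -6.83, -83/14, -21/16, 19/17, 16, 19, 58, 62.31, 84, 97]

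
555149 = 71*7819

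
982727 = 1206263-223536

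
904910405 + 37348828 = 942259233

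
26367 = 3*8789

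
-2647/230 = -11 - 117/230 ≈ -11.51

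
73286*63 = 4617018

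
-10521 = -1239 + -9282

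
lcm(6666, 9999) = 19998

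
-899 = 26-925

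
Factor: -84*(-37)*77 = 2^2*3^1*7^2*11^1*37^1 = 239316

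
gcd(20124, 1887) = 3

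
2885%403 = 64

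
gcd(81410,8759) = 1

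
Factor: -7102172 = -1*2^2*7^1*11^1*23059^1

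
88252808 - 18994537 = 69258271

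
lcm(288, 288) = 288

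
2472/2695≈0.917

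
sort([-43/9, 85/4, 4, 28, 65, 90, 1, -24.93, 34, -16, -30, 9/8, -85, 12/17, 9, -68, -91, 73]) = [-91, -85, -68, -30, -24.93, -16, -43/9, 12/17, 1, 9/8, 4, 9, 85/4, 28, 34, 65, 73, 90]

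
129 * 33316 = 4297764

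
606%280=46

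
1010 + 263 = 1273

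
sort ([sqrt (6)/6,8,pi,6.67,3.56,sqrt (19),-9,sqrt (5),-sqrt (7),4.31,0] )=[-9,-sqrt (7),0,sqrt (6)/6,sqrt (5),pi,3.56,4.31,sqrt (19),6.67,8] 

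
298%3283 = 298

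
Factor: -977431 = -1*7^1*13^1*23^1*467^1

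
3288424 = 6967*472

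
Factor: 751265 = 5^1 * 97^1 * 1549^1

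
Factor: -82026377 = -1*17^1*73^1*157^1*421^1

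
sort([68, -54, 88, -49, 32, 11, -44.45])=[-54, -49, -44.45, 11, 32, 68, 88]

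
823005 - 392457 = 430548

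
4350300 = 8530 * 510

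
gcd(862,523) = 1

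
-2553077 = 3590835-6143912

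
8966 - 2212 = 6754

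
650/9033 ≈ 0.0720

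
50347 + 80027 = 130374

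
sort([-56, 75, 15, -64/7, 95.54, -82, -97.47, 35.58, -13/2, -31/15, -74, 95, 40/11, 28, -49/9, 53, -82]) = [-97.47, -82, -82, -74, -56, -64/7, -13/2, -49/9, -31/15, 40/11, 15, 28, 35.58, 53, 75, 95, 95.54]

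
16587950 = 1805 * 9190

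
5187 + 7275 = 12462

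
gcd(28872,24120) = 72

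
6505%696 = 241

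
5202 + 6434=11636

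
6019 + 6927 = 12946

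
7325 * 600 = 4395000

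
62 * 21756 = 1348872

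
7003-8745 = -1742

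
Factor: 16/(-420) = -1*2^2*3^(-1)*5^(-1)*7^(-1) = -4/105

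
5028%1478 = 594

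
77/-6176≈-0.0125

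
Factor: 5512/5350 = 2^2*5^ (-2)*13^1*53^1*107^ (-1) = 2756/2675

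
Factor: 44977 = 41^1 * 1097^1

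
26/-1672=-13/836 ≈ -0.0156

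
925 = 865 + 60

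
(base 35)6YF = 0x216B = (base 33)7S8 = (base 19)14D5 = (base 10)8555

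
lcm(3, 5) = 15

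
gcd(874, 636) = 2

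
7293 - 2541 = 4752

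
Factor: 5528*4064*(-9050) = -1*2^9*5^2*127^1*181^1*691^1 = -203315417600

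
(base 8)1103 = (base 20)18j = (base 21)16c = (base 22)147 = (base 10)579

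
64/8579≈0.00746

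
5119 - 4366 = 753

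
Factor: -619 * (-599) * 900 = 2^2 * 3^2 * 5^2 * 599^1 * 619^1 = 333702900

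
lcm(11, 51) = 561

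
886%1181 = 886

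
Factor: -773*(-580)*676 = 2^4*5^1*13^2*29^1*773^1 = 303077840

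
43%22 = 21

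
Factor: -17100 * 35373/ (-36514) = 2^1 * 3^3 * 5^2 * 13^1 * 19^1 * 907^1 * 18257^ (-1) = 302439150/18257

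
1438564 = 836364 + 602200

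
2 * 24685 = 49370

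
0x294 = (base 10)660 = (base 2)1010010100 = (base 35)iu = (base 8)1224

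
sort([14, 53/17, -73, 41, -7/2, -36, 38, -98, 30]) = [-98, -73, -36, -7/2, 53/17, 14, 30, 38, 41]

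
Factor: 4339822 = 2^1*1217^1*1783^1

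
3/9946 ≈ 0.000302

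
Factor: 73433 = 73433^1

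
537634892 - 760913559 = -223278667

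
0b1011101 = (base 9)113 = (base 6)233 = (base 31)30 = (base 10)93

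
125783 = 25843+99940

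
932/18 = 466/9 ≈ 51.78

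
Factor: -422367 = -1*3^1*11^1*12799^1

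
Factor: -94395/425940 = -1*2^ (-2)*7^1*29^1*229^ (-1) = -203/916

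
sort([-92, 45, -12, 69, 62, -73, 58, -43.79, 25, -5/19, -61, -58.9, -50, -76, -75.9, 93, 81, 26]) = [-92, -76, -75.9, -73, -61, -58.9, -50, -43.79, -12, -5/19, 25, 26, 45, 58, 62, 69, 81, 93]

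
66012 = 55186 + 10826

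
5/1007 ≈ 0.00497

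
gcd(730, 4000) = 10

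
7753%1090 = 123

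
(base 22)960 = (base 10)4488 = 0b1000110001000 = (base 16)1188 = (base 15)14e3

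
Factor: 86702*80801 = 2^1*7^3*11^1*17^1*97^1*563^1 = 7005608302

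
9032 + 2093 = 11125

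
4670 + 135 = 4805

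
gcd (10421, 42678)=1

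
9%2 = 1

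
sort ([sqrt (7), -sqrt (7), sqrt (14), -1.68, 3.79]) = [-sqrt (7), -1.68, sqrt (7), sqrt (14), 3.79]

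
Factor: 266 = 2^1*7^1*19^1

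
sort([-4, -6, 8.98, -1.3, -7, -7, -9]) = [-9, -7, -7, -6, -4, -1.3, 8.98]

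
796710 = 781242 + 15468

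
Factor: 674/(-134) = -1 * 67^(-1) * 337^1 = -337/67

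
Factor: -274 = -1*2^1*137^1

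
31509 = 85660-54151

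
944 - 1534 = -590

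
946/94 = 10 + 3/47 ≈ 10.06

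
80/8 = 10 = 10.00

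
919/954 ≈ 0.963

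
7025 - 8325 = -1300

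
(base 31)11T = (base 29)166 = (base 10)1021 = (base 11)849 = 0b1111111101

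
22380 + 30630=53010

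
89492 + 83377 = 172869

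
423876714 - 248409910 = 175466804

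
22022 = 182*121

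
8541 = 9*949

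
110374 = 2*55187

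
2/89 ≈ 0.0225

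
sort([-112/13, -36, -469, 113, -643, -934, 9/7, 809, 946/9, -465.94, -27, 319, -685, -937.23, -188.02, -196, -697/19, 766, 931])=[-937.23, -934, -685, -643, -469, -465.94, -196, -188.02, -697/19, -36, -27, -112/13, 9/7, 946/9, 113, 319, 766, 809, 931]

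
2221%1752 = 469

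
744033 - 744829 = -796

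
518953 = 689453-170500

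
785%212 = 149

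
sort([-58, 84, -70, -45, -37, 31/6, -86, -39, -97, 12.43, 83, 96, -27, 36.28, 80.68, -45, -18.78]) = [-97, -86, -70, -58, -45, -45, -39, -37, -27, -18.78, 31/6, 12.43, 36.28, 80.68, 83, 84, 96]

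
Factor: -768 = -1*2^8*3^1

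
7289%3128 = 1033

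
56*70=3920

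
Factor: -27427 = -1*27427^1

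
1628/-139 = -11-99/139 ≈ -11.71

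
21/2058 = 1/98≈0.0102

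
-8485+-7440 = -15925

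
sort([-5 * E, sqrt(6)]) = [-5 * E, sqrt(6)]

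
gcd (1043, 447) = 149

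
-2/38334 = -1/19167 ≈ -0.0000522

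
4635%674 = 591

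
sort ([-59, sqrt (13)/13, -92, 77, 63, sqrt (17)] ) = [-92, -59, sqrt (13)/13, sqrt (17), 63, 77] 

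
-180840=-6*30140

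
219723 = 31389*7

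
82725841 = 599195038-516469197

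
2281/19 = 120 + 1/19 ≈ 120.05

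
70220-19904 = 50316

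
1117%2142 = 1117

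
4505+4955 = 9460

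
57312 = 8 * 7164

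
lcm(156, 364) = 1092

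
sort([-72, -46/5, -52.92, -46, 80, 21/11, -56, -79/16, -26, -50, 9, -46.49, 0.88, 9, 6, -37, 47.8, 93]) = [-72, -56, -52.92, -50, -46.49, -46, -37, -26, -46/5, -79/16, 0.88, 21/11, 6, 9, 9, 47.8, 80, 93]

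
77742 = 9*8638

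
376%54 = 52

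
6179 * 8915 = 55085785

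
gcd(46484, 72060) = 4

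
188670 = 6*31445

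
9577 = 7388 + 2189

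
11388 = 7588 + 3800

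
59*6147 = 362673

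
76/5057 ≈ 0.0150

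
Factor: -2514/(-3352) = 2^(-2) * 3^1 = 3/4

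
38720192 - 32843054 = 5877138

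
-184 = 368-552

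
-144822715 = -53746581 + -91076134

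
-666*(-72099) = 48017934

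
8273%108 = 65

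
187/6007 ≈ 0.0311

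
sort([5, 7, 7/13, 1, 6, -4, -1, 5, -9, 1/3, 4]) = [-9, -4, -1, 1/3, 7/13, 1, 4, 5, 5, 6, 7]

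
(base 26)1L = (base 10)47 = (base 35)1C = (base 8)57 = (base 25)1M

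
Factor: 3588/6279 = 2^2*7^(-1) = 4/7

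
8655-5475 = 3180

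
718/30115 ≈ 0.0238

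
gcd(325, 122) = 1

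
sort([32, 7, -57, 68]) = [-57, 7, 32, 68]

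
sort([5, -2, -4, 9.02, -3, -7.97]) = [-7.97, -4, -3, -2, 5, 9.02]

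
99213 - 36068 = 63145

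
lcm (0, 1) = 0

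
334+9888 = 10222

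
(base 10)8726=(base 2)10001000010110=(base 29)aaq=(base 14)3274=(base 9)12865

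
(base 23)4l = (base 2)1110001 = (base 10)113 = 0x71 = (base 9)135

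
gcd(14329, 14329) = 14329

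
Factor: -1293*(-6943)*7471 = 3^1*31^1*53^1*131^1*241^1*431^1 = 67069400829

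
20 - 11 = 9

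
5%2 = 1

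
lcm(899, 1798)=1798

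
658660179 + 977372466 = 1636032645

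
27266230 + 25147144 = 52413374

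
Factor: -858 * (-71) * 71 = 2^1 * 3^1 * 11^1 * 13^1 * 71^2 = 4325178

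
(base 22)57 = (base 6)313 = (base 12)99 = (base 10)117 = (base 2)1110101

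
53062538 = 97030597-43968059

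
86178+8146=94324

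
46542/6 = 7757 = 7757.00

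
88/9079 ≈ 0.00969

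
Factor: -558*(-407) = 2^1*3^2*11^1*31^1*37^1 = 227106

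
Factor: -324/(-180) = 3^2*5^(-1) = 9/5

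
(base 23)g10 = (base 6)103143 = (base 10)8487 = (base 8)20447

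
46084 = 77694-31610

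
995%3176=995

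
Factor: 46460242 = 2^1 * 23230121^1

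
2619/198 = 291/22 ≈ 13.23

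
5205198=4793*1086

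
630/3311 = 90/473 ≈ 0.190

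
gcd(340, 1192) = 4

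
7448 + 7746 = 15194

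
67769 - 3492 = 64277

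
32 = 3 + 29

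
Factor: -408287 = -1*11^1*37117^1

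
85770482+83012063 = 168782545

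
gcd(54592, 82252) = 4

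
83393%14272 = 12033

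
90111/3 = 30037 = 30037.00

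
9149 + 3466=12615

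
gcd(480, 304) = 16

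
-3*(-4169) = 12507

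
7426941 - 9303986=-1877045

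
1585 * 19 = 30115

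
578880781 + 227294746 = 806175527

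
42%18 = 6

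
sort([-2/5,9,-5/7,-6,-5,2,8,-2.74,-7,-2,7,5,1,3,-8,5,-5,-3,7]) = [-8,-7,-6,-5,-5,-3,-2.74,-2,-5/7,-2/5,1,2,3,5,5,7,7,8,9]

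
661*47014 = 31076254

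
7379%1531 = 1255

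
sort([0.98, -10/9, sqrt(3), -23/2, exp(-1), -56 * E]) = [-56 * E, -23/2, -10/9, exp(-1), 0.98, sqrt(3)]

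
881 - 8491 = -7610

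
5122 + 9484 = 14606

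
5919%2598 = 723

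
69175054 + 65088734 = 134263788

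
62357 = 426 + 61931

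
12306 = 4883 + 7423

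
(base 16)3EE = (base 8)1756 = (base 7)2635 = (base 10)1006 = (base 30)13G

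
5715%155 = 135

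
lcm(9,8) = 72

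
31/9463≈0.00328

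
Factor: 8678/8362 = 37^(-1)*113^(-1)*4339^1 = 4339/4181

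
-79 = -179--100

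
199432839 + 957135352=1156568191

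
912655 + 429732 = 1342387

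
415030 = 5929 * 70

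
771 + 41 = 812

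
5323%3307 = 2016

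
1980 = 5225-3245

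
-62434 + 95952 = 33518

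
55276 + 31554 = 86830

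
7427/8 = 928 + 3/8 ≈ 928.38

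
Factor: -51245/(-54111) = 3^(-1) * 5^1 * 17^(-1) * 37^1 * 277^1 * 1061^(-1)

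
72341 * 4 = 289364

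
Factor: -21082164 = -1*2^2*3^1*941^1*1867^1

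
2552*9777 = 24950904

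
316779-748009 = -431230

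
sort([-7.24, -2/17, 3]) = [-7.24, -2/17, 3]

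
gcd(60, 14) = 2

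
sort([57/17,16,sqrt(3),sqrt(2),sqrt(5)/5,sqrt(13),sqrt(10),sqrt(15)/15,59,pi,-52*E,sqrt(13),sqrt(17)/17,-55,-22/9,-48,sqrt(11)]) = [-52*E,-55,-48,-22/9,sqrt(17)/17,sqrt(15)/15,sqrt(5)/5,sqrt(2),sqrt(3),pi,sqrt(10),sqrt(11),57/17,sqrt(13),sqrt(13),16,59]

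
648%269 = 110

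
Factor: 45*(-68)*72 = -1*2^5*3^4*5^1*17^1 = -220320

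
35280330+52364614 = 87644944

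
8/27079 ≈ 0.000295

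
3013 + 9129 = 12142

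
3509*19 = 66671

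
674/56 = 12 + 1/28 ≈ 12.04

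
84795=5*16959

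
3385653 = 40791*83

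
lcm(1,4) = 4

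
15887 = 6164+9723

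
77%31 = 15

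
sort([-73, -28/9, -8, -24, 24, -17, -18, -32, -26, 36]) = [-73, -32, -26, -24, -18, -17, -8, -28/9, 24, 36]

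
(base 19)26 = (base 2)101100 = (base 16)2c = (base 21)22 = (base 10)44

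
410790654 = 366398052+44392602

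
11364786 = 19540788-8176002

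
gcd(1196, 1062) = 2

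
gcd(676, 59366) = 2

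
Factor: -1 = -1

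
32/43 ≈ 0.744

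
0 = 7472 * 0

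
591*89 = 52599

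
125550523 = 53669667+71880856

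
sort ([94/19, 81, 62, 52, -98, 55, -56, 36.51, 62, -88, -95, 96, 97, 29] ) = [-98, -95, -88, -56, 94/19, 29, 36.51, 52, 55, 62, 62, 81, 96, 97] 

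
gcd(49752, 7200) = 72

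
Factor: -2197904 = -1*2^4*137369^1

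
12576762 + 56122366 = 68699128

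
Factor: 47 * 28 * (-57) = -1 * 2^2 * 3^1 * 7^1 * 19^1 * 47^1 = -75012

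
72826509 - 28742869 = 44083640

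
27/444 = 9/148 ≈ 0.0608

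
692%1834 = 692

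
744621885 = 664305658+80316227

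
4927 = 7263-2336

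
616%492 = 124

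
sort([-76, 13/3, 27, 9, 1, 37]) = [-76, 1, 13/3, 9, 27, 37]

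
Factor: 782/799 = 2^1*23^1*47^ (-1) = 46/47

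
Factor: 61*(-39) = -1*3^1*13^1*61^1 = -2379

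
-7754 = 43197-50951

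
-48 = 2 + -50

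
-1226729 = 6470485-7697214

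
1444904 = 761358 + 683546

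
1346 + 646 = 1992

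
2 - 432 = -430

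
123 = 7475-7352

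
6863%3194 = 475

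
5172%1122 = 684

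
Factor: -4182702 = -1*2^1*3^1*37^1*83^1*227^1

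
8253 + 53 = 8306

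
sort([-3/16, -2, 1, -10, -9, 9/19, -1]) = [-10, -9, -2, -1, -3/16, 9/19, 1]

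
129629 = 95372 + 34257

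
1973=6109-4136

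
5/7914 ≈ 0.000632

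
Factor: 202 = 2^1*101^1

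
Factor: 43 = 43^1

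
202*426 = 86052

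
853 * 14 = 11942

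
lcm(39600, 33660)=673200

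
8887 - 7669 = 1218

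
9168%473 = 181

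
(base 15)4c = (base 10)72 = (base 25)2m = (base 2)1001000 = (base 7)132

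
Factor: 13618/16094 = 11^1 * 13^(-1) = 11/13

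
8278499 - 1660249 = 6618250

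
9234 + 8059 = 17293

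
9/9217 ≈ 0.000976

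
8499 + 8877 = 17376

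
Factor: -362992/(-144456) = 2^1*3^(-1)*7^2*13^(-1) = 98/39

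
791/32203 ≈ 0.0246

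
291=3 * 97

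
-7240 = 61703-68943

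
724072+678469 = 1402541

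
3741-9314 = -5573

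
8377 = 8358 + 19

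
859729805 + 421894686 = 1281624491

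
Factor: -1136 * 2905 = -1 * 2^4 * 5^1 * 7^1 * 71^1 * 83^1 = -3300080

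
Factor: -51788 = -1*2^2*11^2*107^1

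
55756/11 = 5068 + 8/11 ≈ 5068.73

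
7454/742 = 10 + 17/371 ≈ 10.05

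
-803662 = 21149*(-38)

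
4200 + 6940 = 11140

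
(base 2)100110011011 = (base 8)4633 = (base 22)51h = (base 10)2459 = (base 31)2ha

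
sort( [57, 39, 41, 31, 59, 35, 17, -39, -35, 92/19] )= [-39, -35, 92/19, 17, 31, 35, 39, 41, 57, 59] 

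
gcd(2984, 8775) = 1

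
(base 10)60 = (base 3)2020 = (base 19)33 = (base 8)74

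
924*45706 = 42232344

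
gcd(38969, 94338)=1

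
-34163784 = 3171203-37334987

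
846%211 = 2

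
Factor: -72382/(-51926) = 7^(-1)*3709^(-1)*36191^1 = 36191/25963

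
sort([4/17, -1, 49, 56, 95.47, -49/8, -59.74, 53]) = [-59.74, -49/8, -1, 4/17, 49, 53, 56, 95.47]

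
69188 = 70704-1516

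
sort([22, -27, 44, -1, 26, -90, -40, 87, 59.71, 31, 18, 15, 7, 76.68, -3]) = [-90, -40, -27, -3, -1, 7, 15, 18, 22, 26, 31, 44, 59.71, 76.68, 87]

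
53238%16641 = 3315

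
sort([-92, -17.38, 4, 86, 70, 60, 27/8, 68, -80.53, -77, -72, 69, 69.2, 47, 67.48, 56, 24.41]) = [-92, -80.53, -77, -72, -17.38, 27/8, 4, 24.41, 47, 56, 60, 67.48, 68, 69, 69.2, 70, 86]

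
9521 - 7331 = 2190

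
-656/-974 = 328/487 ≈ 0.674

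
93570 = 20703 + 72867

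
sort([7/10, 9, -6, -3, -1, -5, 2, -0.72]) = [-6, -5, -3, -1, -0.72, 7/10, 2, 9]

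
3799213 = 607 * 6259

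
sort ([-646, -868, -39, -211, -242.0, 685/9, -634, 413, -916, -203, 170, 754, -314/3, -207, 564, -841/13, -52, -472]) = [-916, -868, -646, -634, -472, -242.0, -211, -207, -203, -314/3, -841/13, -52, -39, 685/9, 170, 413, 564, 754]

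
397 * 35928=14263416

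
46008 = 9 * 5112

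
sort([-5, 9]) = [-5, 9]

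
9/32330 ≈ 0.000278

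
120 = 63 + 57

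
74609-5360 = 69249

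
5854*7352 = 43038608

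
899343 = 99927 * 9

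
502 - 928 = -426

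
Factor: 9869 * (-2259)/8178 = -1 * 2^(-1) * 3^1 * 29^(-1) * 47^(-1) * 71^1 * 139^1 * 251^1 = -7431357/2726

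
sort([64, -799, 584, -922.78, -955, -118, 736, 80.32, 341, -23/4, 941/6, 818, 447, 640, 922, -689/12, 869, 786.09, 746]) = [-955, -922.78, -799, -118, -689/12, -23/4, 64, 80.32, 941/6, 341, 447, 584, 640, 736, 746, 786.09, 818, 869, 922]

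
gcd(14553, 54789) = 21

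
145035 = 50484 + 94551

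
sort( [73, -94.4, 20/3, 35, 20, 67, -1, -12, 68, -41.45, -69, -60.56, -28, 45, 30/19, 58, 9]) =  [-94.4, -69, -60.56, -41.45, -28, -12, -1, 30/19, 20/3, 9, 20, 35, 45, 58, 67, 68, 73]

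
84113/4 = 21028 + 1/4 = 21028.25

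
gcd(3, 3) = 3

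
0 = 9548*0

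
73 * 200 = 14600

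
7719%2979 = 1761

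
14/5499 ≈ 0.00255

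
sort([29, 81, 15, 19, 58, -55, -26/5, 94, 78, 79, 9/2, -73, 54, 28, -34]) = [-73, -55, -34, -26/5, 9/2, 15, 19, 28, 29, 54, 58, 78, 79, 81, 94]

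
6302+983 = 7285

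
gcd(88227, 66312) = 9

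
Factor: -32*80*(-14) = 2^10*5^1*7^1 = 35840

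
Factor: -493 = -1 * 17^1 * 29^1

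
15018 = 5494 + 9524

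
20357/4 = 5089 + 1/4 = 5089.25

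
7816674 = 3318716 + 4497958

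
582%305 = 277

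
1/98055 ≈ 0.0000102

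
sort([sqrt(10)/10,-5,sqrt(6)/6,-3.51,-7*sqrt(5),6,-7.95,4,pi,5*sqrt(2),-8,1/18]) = [-7*sqrt(5),-8,-7.95,-5,-3.51,1/18,sqrt(10)/10,sqrt(6)/6,pi,4,6,5*sqrt(2)]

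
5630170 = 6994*805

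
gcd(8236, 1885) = 29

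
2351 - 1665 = 686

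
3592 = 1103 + 2489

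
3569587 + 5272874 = 8842461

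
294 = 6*49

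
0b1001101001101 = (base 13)2331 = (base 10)4941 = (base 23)97j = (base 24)8dl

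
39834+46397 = 86231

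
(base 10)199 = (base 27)7a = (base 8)307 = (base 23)8f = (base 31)6d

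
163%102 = 61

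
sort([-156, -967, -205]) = [-967, -205, -156]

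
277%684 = 277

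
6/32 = 3/16 ≈ 0.188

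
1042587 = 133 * 7839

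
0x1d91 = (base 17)1934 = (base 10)7569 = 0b1110110010001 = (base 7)31032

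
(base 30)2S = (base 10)88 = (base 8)130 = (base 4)1120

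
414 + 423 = 837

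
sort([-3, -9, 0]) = [-9, -3, 0]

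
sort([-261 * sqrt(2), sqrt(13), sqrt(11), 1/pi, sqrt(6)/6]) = [-261 * sqrt(2), 1/pi, sqrt(6)/6, sqrt(11), sqrt(13)]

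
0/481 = 0 = 0.00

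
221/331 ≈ 0.668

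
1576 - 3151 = -1575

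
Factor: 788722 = 2^1*11^1*35851^1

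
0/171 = 0 = 0.00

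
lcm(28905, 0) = 0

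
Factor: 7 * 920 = 2^3 * 5^1 * 7^1 * 23^1 = 6440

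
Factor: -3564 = -1*2^2*3^4*11^1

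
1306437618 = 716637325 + 589800293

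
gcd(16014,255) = 51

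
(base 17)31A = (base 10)894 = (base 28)13Q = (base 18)2DC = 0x37E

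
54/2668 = 27/1334 ≈ 0.0202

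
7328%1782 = 200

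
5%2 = 1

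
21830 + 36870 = 58700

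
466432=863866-397434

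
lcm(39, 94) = 3666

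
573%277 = 19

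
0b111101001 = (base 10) 489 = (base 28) hd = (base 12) 349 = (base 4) 13221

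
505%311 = 194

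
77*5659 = 435743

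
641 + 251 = 892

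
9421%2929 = 634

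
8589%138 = 33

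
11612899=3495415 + 8117484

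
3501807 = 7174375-3672568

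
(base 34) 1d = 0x2f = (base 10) 47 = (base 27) 1k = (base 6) 115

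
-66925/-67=998 + 59/67 ≈ 998.88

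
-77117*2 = -154234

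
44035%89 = 69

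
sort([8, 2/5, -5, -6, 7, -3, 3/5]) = [-6, -5, -3, 2/5, 3/5, 7, 8]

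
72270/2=36135=36135.00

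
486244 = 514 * 946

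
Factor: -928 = -1*2^5*29^1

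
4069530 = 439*9270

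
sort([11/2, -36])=[-36, 11/2]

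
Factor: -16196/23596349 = -1*2^2*7^(-1)*4049^1*3370907^(-1)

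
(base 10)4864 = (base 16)1300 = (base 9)6604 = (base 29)5ml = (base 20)c34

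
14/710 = 7/355≈0.0197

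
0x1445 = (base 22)afj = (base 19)e72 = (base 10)5189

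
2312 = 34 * 68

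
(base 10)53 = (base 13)41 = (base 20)2d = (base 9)58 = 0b110101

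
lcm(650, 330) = 21450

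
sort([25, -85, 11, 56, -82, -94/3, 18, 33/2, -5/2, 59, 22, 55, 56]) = [-85, -82, -94/3, -5/2, 11, 33/2, 18, 22, 25, 55, 56, 56, 59]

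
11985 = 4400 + 7585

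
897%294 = 15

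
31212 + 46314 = 77526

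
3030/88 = 1515/44 ≈ 34.43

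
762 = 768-6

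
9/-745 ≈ -0.0121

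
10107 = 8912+1195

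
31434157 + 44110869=75545026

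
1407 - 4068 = -2661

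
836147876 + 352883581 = 1189031457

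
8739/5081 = 1 + 3658/5081 ≈ 1.72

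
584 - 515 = 69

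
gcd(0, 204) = 204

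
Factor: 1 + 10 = 11^1 = 11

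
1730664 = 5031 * 344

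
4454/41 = 108 + 26/41 ≈ 108.63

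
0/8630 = 0 = 0.00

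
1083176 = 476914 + 606262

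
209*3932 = 821788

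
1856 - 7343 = -5487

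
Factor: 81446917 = 743^1 * 109619^1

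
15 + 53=68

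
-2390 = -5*478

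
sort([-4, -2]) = [-4, -2]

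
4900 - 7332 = -2432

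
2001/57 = 667/19 ≈ 35.11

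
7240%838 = 536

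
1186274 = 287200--899074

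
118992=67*1776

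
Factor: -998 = -1 * 2^1 * 499^1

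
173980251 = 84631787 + 89348464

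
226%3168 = 226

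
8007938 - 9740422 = -1732484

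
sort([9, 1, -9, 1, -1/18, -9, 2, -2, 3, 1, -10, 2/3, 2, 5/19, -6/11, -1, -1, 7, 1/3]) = [-10, -9, -9, -2, -1, -1, -6/11, -1/18, 5/19, 1/3, 2/3, 1, 1, 1, 2, 2, 3, 7, 9]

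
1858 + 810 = 2668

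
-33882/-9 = 11294/3 ≈ 3764.67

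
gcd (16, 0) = 16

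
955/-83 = -11 - 42/83 ≈ -11.51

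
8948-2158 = 6790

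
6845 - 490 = 6355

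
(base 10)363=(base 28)cr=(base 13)21c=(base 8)553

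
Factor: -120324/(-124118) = 2^1*3^1*37^1*229^(-1) = 222/229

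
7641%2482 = 195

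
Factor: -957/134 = -1*2^(-1)*3^1*11^1*29^1*67^(-1) 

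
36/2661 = 12/887 ≈ 0.0135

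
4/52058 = 2/26029 ≈ 0.0000768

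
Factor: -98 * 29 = -1 * 2^1 * 7^2 * 29^1 = -2842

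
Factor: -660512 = -1 * 2^5 * 20641^1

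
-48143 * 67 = -3225581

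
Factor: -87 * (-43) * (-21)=-1 * 3^2 * 7^1 * 29^1 * 43^1=-78561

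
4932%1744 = 1444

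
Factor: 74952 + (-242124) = -1 * 2^2 * 3^1 * 13931^1 = -167172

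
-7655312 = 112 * (-68351)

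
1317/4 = 329 + 1/4 = 329.25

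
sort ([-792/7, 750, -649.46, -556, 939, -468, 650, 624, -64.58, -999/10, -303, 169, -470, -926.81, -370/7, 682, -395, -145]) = [-926.81, -649.46, -556, -470, -468, -395, -303, -145, -792/7, -999/10, -64.58, -370/7, 169, 624, 650, 682, 750, 939]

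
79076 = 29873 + 49203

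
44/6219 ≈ 0.00708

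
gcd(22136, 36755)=1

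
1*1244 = 1244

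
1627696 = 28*58132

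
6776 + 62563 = 69339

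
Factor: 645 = 3^1 * 5^1 * 43^1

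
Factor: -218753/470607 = -1 * 3^(-1) * 23^1 * 103^(-1) * 1523^(-1) * 9511^1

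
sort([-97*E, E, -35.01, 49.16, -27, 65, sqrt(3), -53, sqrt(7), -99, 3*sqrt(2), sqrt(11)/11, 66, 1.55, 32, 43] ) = [-97*E, -99, -53, -35.01, -27, sqrt(11)/11, 1.55, sqrt(3), sqrt(7), E, 3*sqrt(2), 32, 43, 49.16, 65, 66] 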